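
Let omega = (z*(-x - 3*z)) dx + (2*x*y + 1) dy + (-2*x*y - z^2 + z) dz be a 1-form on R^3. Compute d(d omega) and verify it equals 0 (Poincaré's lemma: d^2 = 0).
d(d omega) = 0

Step 1: d omega = sum_{i<j} (∂f_j/∂x_i - ∂f_i/∂x_j) dx_i ∧ dx_j:
  coeff of dx ∧ dy: 2*y
  coeff of dx ∧ dz: x - 2*y + 6*z
  coeff of dy ∧ dz: -2*x
Step 2: Apply d again to each 2-form coefficient. The only possible 3-form in R^3 is dx ∧ dy ∧ dz, with coefficient
  ∂(coeff of dy∧dz)/∂x - ∂(coeff of dx∧dz)/∂y + ∂(coeff of dx∧dy)/∂z
  = ∂/∂x (-2*x) - ∂/∂y (x - 2*y + 6*z) + ∂/∂z (2*y).
Each of these terms simplifies to sums of mixed partials that cancel in pairs. The result is 0 (by equality of mixed partials for smooth functions — Schwarz / Clairaut).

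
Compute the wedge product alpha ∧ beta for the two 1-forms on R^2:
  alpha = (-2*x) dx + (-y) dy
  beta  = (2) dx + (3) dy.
alpha ∧ beta = (-6*x + 2*y) dx ∧ dy

Distribute the wedge, using dx_i ∧ dx_j = -dx_j ∧ dx_i and dx_i ∧ dx_i = 0. For each pair (i, j) with i < j, the coefficient of dx_i ∧ dx_j in alpha ∧ beta is (alpha_i * beta_j - alpha_j * beta_i). Collecting: alpha ∧ beta = (-6*x + 2*y) dx ∧ dy.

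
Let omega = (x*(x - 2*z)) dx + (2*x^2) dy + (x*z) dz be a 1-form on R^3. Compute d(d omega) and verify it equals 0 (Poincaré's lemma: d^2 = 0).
d(d omega) = 0

Step 1: d omega = sum_{i<j} (∂f_j/∂x_i - ∂f_i/∂x_j) dx_i ∧ dx_j:
  coeff of dx ∧ dy: 4*x
  coeff of dx ∧ dz: 2*x + z
  coeff of dy ∧ dz: 0
Step 2: Apply d again to each 2-form coefficient. The only possible 3-form in R^3 is dx ∧ dy ∧ dz, with coefficient
  ∂(coeff of dy∧dz)/∂x - ∂(coeff of dx∧dz)/∂y + ∂(coeff of dx∧dy)/∂z
  = ∂/∂x (0) - ∂/∂y (2*x + z) + ∂/∂z (4*x).
Each of these terms simplifies to sums of mixed partials that cancel in pairs. The result is 0 (by equality of mixed partials for smooth functions — Schwarz / Clairaut).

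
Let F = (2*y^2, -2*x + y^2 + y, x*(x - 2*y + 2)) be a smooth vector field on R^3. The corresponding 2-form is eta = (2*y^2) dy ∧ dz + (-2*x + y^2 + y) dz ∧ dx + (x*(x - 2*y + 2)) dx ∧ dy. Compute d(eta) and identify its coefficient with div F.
d(eta) = (2*y + 1) dx ∧ dy ∧ dz; div F = 2*y + 1

For a 2-form in R^3 of the form above, applying d gives a 3-form with coefficient ∂P/∂x + ∂Q/∂y + ∂R/∂z:
  ∂P/∂x = 0
  ∂Q/∂y = 2*y + 1
  ∂R/∂z = 0
Sum = 2*y + 1, which is exactly div F.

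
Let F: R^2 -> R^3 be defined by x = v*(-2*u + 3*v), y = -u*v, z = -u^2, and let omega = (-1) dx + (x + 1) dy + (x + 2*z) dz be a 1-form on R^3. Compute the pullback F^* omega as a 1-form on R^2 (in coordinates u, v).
F^* omega = (4*u^3 + 4*u^2*v - 4*u*v^2 - 3*v^3 + v) du + (2*u^2*v - 3*u*v^2 + u - 6*v) dv

Using F^*(f dg) = (f ∘ F) d(g ∘ F), substitute each coordinate x_i by F_i(u, v) in f_i, and replace dx_i by d F_i = (∂F_i/∂u) du + (∂F_i/∂v) dv.
  For the x component: f_1(F) = -1; d F_1 = (-2*v) du + (-2*u + 6*v) dv
  For the y component: f_2(F) = -2*u*v + 3*v^2 + 1; d F_2 = (-v) du + (-u) dv
  For the z component: f_3(F) = -2*u^2 - 2*u*v + 3*v^2; d F_3 = (-2*u) du + (0) dv
Combining and collecting du, dv coefficients:
  coeff of du: 4*u^3 + 4*u^2*v - 4*u*v^2 - 3*v^3 + v
  coeff of dv: 2*u^2*v - 3*u*v^2 + u - 6*v
F^* omega = (4*u^3 + 4*u^2*v - 4*u*v^2 - 3*v^3 + v) du + (2*u^2*v - 3*u*v^2 + u - 6*v) dv.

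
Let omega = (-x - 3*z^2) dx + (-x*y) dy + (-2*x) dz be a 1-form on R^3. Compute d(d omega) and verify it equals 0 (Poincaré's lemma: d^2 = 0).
d(d omega) = 0

Step 1: d omega = sum_{i<j} (∂f_j/∂x_i - ∂f_i/∂x_j) dx_i ∧ dx_j:
  coeff of dx ∧ dy: -y
  coeff of dx ∧ dz: 6*z - 2
  coeff of dy ∧ dz: 0
Step 2: Apply d again to each 2-form coefficient. The only possible 3-form in R^3 is dx ∧ dy ∧ dz, with coefficient
  ∂(coeff of dy∧dz)/∂x - ∂(coeff of dx∧dz)/∂y + ∂(coeff of dx∧dy)/∂z
  = ∂/∂x (0) - ∂/∂y (6*z - 2) + ∂/∂z (-y).
Each of these terms simplifies to sums of mixed partials that cancel in pairs. The result is 0 (by equality of mixed partials for smooth functions — Schwarz / Clairaut).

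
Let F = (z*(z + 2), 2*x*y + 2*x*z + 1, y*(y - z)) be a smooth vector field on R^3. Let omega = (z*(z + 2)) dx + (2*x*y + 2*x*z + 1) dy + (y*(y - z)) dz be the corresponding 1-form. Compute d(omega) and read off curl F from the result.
d(omega) = (-2*x + 2*y - z) dy ∧ dz + (2*z + 2) dz ∧ dx + (2*y + 2*z) dx ∧ dy; curl F = (-2*x + 2*y - z, 2*z + 2, 2*y + 2*z)

d omega = sum_{i<j} (∂f_j/∂x_i - ∂f_i/∂x_j) dx_i ∧ dx_j. Under the identification (dy ∧ dz, dz ∧ dx, dx ∧ dy) ↔ (e_x, e_y, e_z), the coefficients are exactly the components of curl F. Compute:
  ∂R/∂y - ∂Q/∂z = (2*y - z) - (2*x) = -2*x + 2*y - z
  ∂P/∂z - ∂R/∂x = (2*z + 2) - (0) = 2*z + 2
  ∂Q/∂x - ∂P/∂y = (2*y + 2*z) - (0) = 2*y + 2*z.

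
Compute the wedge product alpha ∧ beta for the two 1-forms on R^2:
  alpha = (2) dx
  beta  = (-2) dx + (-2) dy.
alpha ∧ beta = (-4) dx ∧ dy

Distribute the wedge, using dx_i ∧ dx_j = -dx_j ∧ dx_i and dx_i ∧ dx_i = 0. For each pair (i, j) with i < j, the coefficient of dx_i ∧ dx_j in alpha ∧ beta is (alpha_i * beta_j - alpha_j * beta_i). Collecting: alpha ∧ beta = (-4) dx ∧ dy.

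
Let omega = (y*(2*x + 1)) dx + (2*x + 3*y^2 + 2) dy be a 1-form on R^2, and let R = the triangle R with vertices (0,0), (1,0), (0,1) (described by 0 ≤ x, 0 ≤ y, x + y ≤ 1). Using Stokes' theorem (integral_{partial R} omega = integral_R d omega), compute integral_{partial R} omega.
integral_(partial R) omega = 1/6

Stokes: integral_partial_R omega = integral_R d omega with d omega = (∂Q/∂x - ∂P/∂y) dx ∧ dy.
  ∂Q/∂x = 2
  ∂P/∂y = 2*x + 1
  integrand = ∂Q/∂x - ∂P/∂y = 1 - 2*x.
Integrating over R: integral_0^1 integral_0^{1-x} (1 - 2*x) dy dx = 1/6.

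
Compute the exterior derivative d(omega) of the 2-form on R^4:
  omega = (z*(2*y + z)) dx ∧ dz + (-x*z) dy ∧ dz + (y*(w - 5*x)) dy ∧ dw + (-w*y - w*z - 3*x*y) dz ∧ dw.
d(omega) = (-3*z) dx ∧ dy ∧ dz + (-5*y) dx ∧ dy ∧ dw + (-3*y) dx ∧ dz ∧ dw + (-w - 3*x) dy ∧ dz ∧ dw

For a 2-form omega = sum_{i<j} g_{ij} dx_i ∧ dx_j, the exterior derivative is
  d(omega) = sum_{i<j} d(g_{ij}) ∧ dx_i ∧ dx_j = sum_{i<j, k} (∂g_{ij}/∂x_k) dx_k ∧ dx_i ∧ dx_j.
Expand each term, using dx_k ∧ dx_i ∧ dx_j = sgn(permutation) dx_{(a)} ∧ dx_{(b)} ∧ dx_{(c)} with (a < b < c) sorted:
  d(z*(2*y + z)) includes (∂/∂y)(z*(2*y + z)) dy = (2*z) dy, which multiplied by dx ∧ dz gives (-2*z) dx ∧ dy ∧ dz
  d(-x*z) includes (∂/∂x)(-x*z) dx = (-z) dx, which multiplied by dy ∧ dz gives (-z) dx ∧ dy ∧ dz
  d(y*(w - 5*x)) includes (∂/∂x)(y*(w - 5*x)) dx = (-5*y) dx, which multiplied by dy ∧ dw gives (-5*y) dx ∧ dy ∧ dw
  d(-w*y - w*z - 3*x*y) includes (∂/∂x)(-w*y - w*z - 3*x*y) dx = (-3*y) dx, which multiplied by dz ∧ dw gives (-3*y) dx ∧ dz ∧ dw
  d(-w*y - w*z - 3*x*y) includes (∂/∂y)(-w*y - w*z - 3*x*y) dy = (-w - 3*x) dy, which multiplied by dz ∧ dw gives (-w - 3*x) dy ∧ dz ∧ dw
Collecting like 3-forms: d(omega) = (-3*z) dx ∧ dy ∧ dz + (-5*y) dx ∧ dy ∧ dw + (-3*y) dx ∧ dz ∧ dw + (-w - 3*x) dy ∧ dz ∧ dw.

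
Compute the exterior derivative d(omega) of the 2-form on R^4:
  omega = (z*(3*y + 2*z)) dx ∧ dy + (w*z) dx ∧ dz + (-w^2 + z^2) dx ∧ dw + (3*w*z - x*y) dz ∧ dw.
d(omega) = (3*y + 4*z) dx ∧ dy ∧ dz + (-y - z) dx ∧ dz ∧ dw + (-x) dy ∧ dz ∧ dw

For a 2-form omega = sum_{i<j} g_{ij} dx_i ∧ dx_j, the exterior derivative is
  d(omega) = sum_{i<j} d(g_{ij}) ∧ dx_i ∧ dx_j = sum_{i<j, k} (∂g_{ij}/∂x_k) dx_k ∧ dx_i ∧ dx_j.
Expand each term, using dx_k ∧ dx_i ∧ dx_j = sgn(permutation) dx_{(a)} ∧ dx_{(b)} ∧ dx_{(c)} with (a < b < c) sorted:
  d(z*(3*y + 2*z)) includes (∂/∂z)(z*(3*y + 2*z)) dz = (3*y + 4*z) dz, which multiplied by dx ∧ dy gives (3*y + 4*z) dx ∧ dy ∧ dz
  d(w*z) includes (∂/∂w)(w*z) dw = (z) dw, which multiplied by dx ∧ dz gives (z) dx ∧ dz ∧ dw
  d(-w^2 + z^2) includes (∂/∂z)(-w^2 + z^2) dz = (2*z) dz, which multiplied by dx ∧ dw gives (-2*z) dx ∧ dz ∧ dw
  d(3*w*z - x*y) includes (∂/∂x)(3*w*z - x*y) dx = (-y) dx, which multiplied by dz ∧ dw gives (-y) dx ∧ dz ∧ dw
  d(3*w*z - x*y) includes (∂/∂y)(3*w*z - x*y) dy = (-x) dy, which multiplied by dz ∧ dw gives (-x) dy ∧ dz ∧ dw
Collecting like 3-forms: d(omega) = (3*y + 4*z) dx ∧ dy ∧ dz + (-y - z) dx ∧ dz ∧ dw + (-x) dy ∧ dz ∧ dw.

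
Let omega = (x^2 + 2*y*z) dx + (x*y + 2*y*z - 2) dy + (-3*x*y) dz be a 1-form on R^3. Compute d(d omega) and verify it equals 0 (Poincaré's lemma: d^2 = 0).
d(d omega) = 0

Step 1: d omega = sum_{i<j} (∂f_j/∂x_i - ∂f_i/∂x_j) dx_i ∧ dx_j:
  coeff of dx ∧ dy: y - 2*z
  coeff of dx ∧ dz: -5*y
  coeff of dy ∧ dz: -3*x - 2*y
Step 2: Apply d again to each 2-form coefficient. The only possible 3-form in R^3 is dx ∧ dy ∧ dz, with coefficient
  ∂(coeff of dy∧dz)/∂x - ∂(coeff of dx∧dz)/∂y + ∂(coeff of dx∧dy)/∂z
  = ∂/∂x (-3*x - 2*y) - ∂/∂y (-5*y) + ∂/∂z (y - 2*z).
Each of these terms simplifies to sums of mixed partials that cancel in pairs. The result is 0 (by equality of mixed partials for smooth functions — Schwarz / Clairaut).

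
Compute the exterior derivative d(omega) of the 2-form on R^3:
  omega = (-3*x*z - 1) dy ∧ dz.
d(omega) = (-3*z) dx ∧ dy ∧ dz

For a 2-form omega = sum_{i<j} g_{ij} dx_i ∧ dx_j, the exterior derivative is
  d(omega) = sum_{i<j} d(g_{ij}) ∧ dx_i ∧ dx_j = sum_{i<j, k} (∂g_{ij}/∂x_k) dx_k ∧ dx_i ∧ dx_j.
Expand each term, using dx_k ∧ dx_i ∧ dx_j = sgn(permutation) dx_{(a)} ∧ dx_{(b)} ∧ dx_{(c)} with (a < b < c) sorted:
  d(-3*x*z - 1) includes (∂/∂x)(-3*x*z - 1) dx = (-3*z) dx, which multiplied by dy ∧ dz gives (-3*z) dx ∧ dy ∧ dz
Collecting like 3-forms: d(omega) = (-3*z) dx ∧ dy ∧ dz.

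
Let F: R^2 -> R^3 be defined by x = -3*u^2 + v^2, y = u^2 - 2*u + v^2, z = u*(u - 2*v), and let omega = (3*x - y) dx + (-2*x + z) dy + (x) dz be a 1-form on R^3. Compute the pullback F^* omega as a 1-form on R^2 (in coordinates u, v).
F^* omega = (68*u^3 + 2*u^2*v - 26*u^2 - 14*u*v^2 + 4*u*v - 2*v^3 + 4*v^2) du + (2*u*(3*u^2 - 3*u*v - 3*v^2 + 2*v)) dv

Using F^*(f dg) = (f ∘ F) d(g ∘ F), substitute each coordinate x_i by F_i(u, v) in f_i, and replace dx_i by d F_i = (∂F_i/∂u) du + (∂F_i/∂v) dv.
  For the x component: f_1(F) = -10*u^2 + 2*u + 2*v^2; d F_1 = (-6*u) du + (2*v) dv
  For the y component: f_2(F) = 7*u^2 - 2*u*v - 2*v^2; d F_2 = (2*u - 2) du + (2*v) dv
  For the z component: f_3(F) = -3*u^2 + v^2; d F_3 = (2*u - 2*v) du + (-2*u) dv
Combining and collecting du, dv coefficients:
  coeff of du: 68*u^3 + 2*u^2*v - 26*u^2 - 14*u*v^2 + 4*u*v - 2*v^3 + 4*v^2
  coeff of dv: 2*u*(3*u^2 - 3*u*v - 3*v^2 + 2*v)
F^* omega = (68*u^3 + 2*u^2*v - 26*u^2 - 14*u*v^2 + 4*u*v - 2*v^3 + 4*v^2) du + (2*u*(3*u^2 - 3*u*v - 3*v^2 + 2*v)) dv.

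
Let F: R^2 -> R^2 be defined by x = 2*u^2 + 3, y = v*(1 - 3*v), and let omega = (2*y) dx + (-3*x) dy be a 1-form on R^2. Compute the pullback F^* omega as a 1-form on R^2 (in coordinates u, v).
F^* omega = (8*u*v*(1 - 3*v)) du + (36*u^2*v - 6*u^2 + 54*v - 9) dv

Using F^*(f dg) = (f ∘ F) d(g ∘ F), substitute each coordinate x_i by F_i(u, v) in f_i, and replace dx_i by d F_i = (∂F_i/∂u) du + (∂F_i/∂v) dv.
  For the x component: f_1(F) = 2*v*(1 - 3*v); d F_1 = (4*u) du + (0) dv
  For the y component: f_2(F) = -6*u^2 - 9; d F_2 = (0) du + (1 - 6*v) dv
Combining and collecting du, dv coefficients:
  coeff of du: 8*u*v*(1 - 3*v)
  coeff of dv: 36*u^2*v - 6*u^2 + 54*v - 9
F^* omega = (8*u*v*(1 - 3*v)) du + (36*u^2*v - 6*u^2 + 54*v - 9) dv.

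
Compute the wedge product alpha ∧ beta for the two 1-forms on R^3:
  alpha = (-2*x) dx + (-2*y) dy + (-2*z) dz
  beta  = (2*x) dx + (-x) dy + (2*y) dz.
alpha ∧ beta = (2*x*(x + 2*y)) dx ∧ dy + (4*x*(-y + z)) dx ∧ dz + (-2*x*z - 4*y^2) dy ∧ dz

Distribute the wedge, using dx_i ∧ dx_j = -dx_j ∧ dx_i and dx_i ∧ dx_i = 0. For each pair (i, j) with i < j, the coefficient of dx_i ∧ dx_j in alpha ∧ beta is (alpha_i * beta_j - alpha_j * beta_i). Collecting: alpha ∧ beta = (2*x*(x + 2*y)) dx ∧ dy + (4*x*(-y + z)) dx ∧ dz + (-2*x*z - 4*y^2) dy ∧ dz.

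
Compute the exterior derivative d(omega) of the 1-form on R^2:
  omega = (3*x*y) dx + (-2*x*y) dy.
d(omega) = (-3*x - 2*y) dx ∧ dy

For a 1-form omega = sum_i f_i dx_i, the exterior derivative is
  d(omega) = sum_{i < j} (∂f_j/∂x_i - ∂f_i/∂x_j) dx_i ∧ dx_j.
  coefficient of dx ∧ dy: ∂f_2/∂x - ∂f_1/∂y = ∂(-2*x*y)/∂x - ∂(3*x*y)/∂y = -3*x - 2*y
Assembling: d(omega) = (-3*x - 2*y) dx ∧ dy.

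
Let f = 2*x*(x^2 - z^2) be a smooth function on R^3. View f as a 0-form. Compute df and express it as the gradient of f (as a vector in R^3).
df = (6*x^2 - 2*z^2) dx + (0) dy + (-4*x*z) dz; grad f = (6*x^2 - 2*z^2, 0, -4*x*z)

For a 0-form f, d f = (∂f/∂x) dx + (∂f/∂y) dy + (∂f/∂z) dz. The components of the vector representation are exactly the entries of grad f in Cartesian coordinates:
  ∂f/∂x = 6*x^2 - 2*z^2
  ∂f/∂y = 0
  ∂f/∂z = -4*x*z.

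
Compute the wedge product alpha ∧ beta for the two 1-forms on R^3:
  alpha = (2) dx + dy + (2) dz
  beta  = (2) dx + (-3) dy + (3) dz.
alpha ∧ beta = (-8) dx ∧ dy + (2) dx ∧ dz + (9) dy ∧ dz

Distribute the wedge, using dx_i ∧ dx_j = -dx_j ∧ dx_i and dx_i ∧ dx_i = 0. For each pair (i, j) with i < j, the coefficient of dx_i ∧ dx_j in alpha ∧ beta is (alpha_i * beta_j - alpha_j * beta_i). Collecting: alpha ∧ beta = (-8) dx ∧ dy + (2) dx ∧ dz + (9) dy ∧ dz.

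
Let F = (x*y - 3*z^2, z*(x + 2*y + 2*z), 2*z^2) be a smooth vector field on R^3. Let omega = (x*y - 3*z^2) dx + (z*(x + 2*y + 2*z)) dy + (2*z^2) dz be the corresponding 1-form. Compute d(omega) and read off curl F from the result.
d(omega) = (-x - 2*y - 4*z) dy ∧ dz + (-6*z) dz ∧ dx + (-x + z) dx ∧ dy; curl F = (-x - 2*y - 4*z, -6*z, -x + z)

d omega = sum_{i<j} (∂f_j/∂x_i - ∂f_i/∂x_j) dx_i ∧ dx_j. Under the identification (dy ∧ dz, dz ∧ dx, dx ∧ dy) ↔ (e_x, e_y, e_z), the coefficients are exactly the components of curl F. Compute:
  ∂R/∂y - ∂Q/∂z = (0) - (x + 2*y + 4*z) = -x - 2*y - 4*z
  ∂P/∂z - ∂R/∂x = (-6*z) - (0) = -6*z
  ∂Q/∂x - ∂P/∂y = (z) - (x) = -x + z.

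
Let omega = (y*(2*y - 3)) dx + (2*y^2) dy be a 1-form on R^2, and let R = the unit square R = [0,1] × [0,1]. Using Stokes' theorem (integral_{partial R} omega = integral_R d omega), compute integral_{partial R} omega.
integral_(partial R) omega = 1

Stokes: integral_partial_R omega = integral_R d omega with d omega = (∂Q/∂x - ∂P/∂y) dx ∧ dy.
  ∂Q/∂x = 0
  ∂P/∂y = 4*y - 3
  integrand = ∂Q/∂x - ∂P/∂y = 3 - 4*y.
Integrating over R: integral_0^1 integral_0^1 (3 - 4*y) dx dy = 1.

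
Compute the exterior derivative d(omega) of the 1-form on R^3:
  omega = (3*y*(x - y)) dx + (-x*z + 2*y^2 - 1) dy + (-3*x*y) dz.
d(omega) = (-3*x + 6*y - z) dx ∧ dy + (-3*y) dx ∧ dz + (-2*x) dy ∧ dz

For a 1-form omega = sum_i f_i dx_i, the exterior derivative is
  d(omega) = sum_{i < j} (∂f_j/∂x_i - ∂f_i/∂x_j) dx_i ∧ dx_j.
  coefficient of dx ∧ dy: ∂f_2/∂x - ∂f_1/∂y = ∂(-x*z + 2*y^2 - 1)/∂x - ∂(3*y*(x - y))/∂y = -3*x + 6*y - z
  coefficient of dx ∧ dz: ∂f_3/∂x - ∂f_1/∂z = ∂(-3*x*y)/∂x - ∂(3*y*(x - y))/∂z = -3*y
  coefficient of dy ∧ dz: ∂f_3/∂y - ∂f_2/∂z = ∂(-3*x*y)/∂y - ∂(-x*z + 2*y^2 - 1)/∂z = -2*x
Assembling: d(omega) = (-3*x + 6*y - z) dx ∧ dy + (-3*y) dx ∧ dz + (-2*x) dy ∧ dz.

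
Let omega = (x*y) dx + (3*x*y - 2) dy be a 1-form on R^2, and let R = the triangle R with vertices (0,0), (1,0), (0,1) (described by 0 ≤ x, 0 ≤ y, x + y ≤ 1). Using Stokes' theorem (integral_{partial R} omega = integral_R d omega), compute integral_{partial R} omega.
integral_(partial R) omega = 1/3

Stokes: integral_partial_R omega = integral_R d omega with d omega = (∂Q/∂x - ∂P/∂y) dx ∧ dy.
  ∂Q/∂x = 3*y
  ∂P/∂y = x
  integrand = ∂Q/∂x - ∂P/∂y = -x + 3*y.
Integrating over R: integral_0^1 integral_0^{1-x} (-x + 3*y) dy dx = 1/3.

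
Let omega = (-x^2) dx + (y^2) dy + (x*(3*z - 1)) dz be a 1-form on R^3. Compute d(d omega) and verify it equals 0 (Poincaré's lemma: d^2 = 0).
d(d omega) = 0

Step 1: d omega = sum_{i<j} (∂f_j/∂x_i - ∂f_i/∂x_j) dx_i ∧ dx_j:
  coeff of dx ∧ dy: 0
  coeff of dx ∧ dz: 3*z - 1
  coeff of dy ∧ dz: 0
Step 2: Apply d again to each 2-form coefficient. The only possible 3-form in R^3 is dx ∧ dy ∧ dz, with coefficient
  ∂(coeff of dy∧dz)/∂x - ∂(coeff of dx∧dz)/∂y + ∂(coeff of dx∧dy)/∂z
  = ∂/∂x (0) - ∂/∂y (3*z - 1) + ∂/∂z (0).
Each of these terms simplifies to sums of mixed partials that cancel in pairs. The result is 0 (by equality of mixed partials for smooth functions — Schwarz / Clairaut).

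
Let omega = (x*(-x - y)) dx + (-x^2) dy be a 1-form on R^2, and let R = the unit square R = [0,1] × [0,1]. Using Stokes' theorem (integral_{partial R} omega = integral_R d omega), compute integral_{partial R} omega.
integral_(partial R) omega = -1/2

Stokes: integral_partial_R omega = integral_R d omega with d omega = (∂Q/∂x - ∂P/∂y) dx ∧ dy.
  ∂Q/∂x = -2*x
  ∂P/∂y = -x
  integrand = ∂Q/∂x - ∂P/∂y = -x.
Integrating over R: integral_0^1 integral_0^1 (-x) dx dy = -1/2.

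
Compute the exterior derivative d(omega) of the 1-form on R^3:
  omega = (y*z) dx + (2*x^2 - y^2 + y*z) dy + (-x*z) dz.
d(omega) = (4*x - z) dx ∧ dy + (-y - z) dx ∧ dz + (-y) dy ∧ dz

For a 1-form omega = sum_i f_i dx_i, the exterior derivative is
  d(omega) = sum_{i < j} (∂f_j/∂x_i - ∂f_i/∂x_j) dx_i ∧ dx_j.
  coefficient of dx ∧ dy: ∂f_2/∂x - ∂f_1/∂y = ∂(2*x^2 - y^2 + y*z)/∂x - ∂(y*z)/∂y = 4*x - z
  coefficient of dx ∧ dz: ∂f_3/∂x - ∂f_1/∂z = ∂(-x*z)/∂x - ∂(y*z)/∂z = -y - z
  coefficient of dy ∧ dz: ∂f_3/∂y - ∂f_2/∂z = ∂(-x*z)/∂y - ∂(2*x^2 - y^2 + y*z)/∂z = -y
Assembling: d(omega) = (4*x - z) dx ∧ dy + (-y - z) dx ∧ dz + (-y) dy ∧ dz.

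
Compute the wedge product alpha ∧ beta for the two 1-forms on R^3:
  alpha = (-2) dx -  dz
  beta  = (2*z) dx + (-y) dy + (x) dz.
alpha ∧ beta = (2*y) dx ∧ dy + (-2*x + 2*z) dx ∧ dz + (-y) dy ∧ dz

Distribute the wedge, using dx_i ∧ dx_j = -dx_j ∧ dx_i and dx_i ∧ dx_i = 0. For each pair (i, j) with i < j, the coefficient of dx_i ∧ dx_j in alpha ∧ beta is (alpha_i * beta_j - alpha_j * beta_i). Collecting: alpha ∧ beta = (2*y) dx ∧ dy + (-2*x + 2*z) dx ∧ dz + (-y) dy ∧ dz.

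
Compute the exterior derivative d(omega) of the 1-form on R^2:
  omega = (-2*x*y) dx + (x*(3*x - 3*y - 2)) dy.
d(omega) = (8*x - 3*y - 2) dx ∧ dy

For a 1-form omega = sum_i f_i dx_i, the exterior derivative is
  d(omega) = sum_{i < j} (∂f_j/∂x_i - ∂f_i/∂x_j) dx_i ∧ dx_j.
  coefficient of dx ∧ dy: ∂f_2/∂x - ∂f_1/∂y = ∂(x*(3*x - 3*y - 2))/∂x - ∂(-2*x*y)/∂y = 8*x - 3*y - 2
Assembling: d(omega) = (8*x - 3*y - 2) dx ∧ dy.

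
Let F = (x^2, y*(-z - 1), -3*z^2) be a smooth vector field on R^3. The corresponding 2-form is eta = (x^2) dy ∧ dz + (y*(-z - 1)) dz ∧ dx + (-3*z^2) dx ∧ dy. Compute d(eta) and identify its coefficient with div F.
d(eta) = (2*x - 7*z - 1) dx ∧ dy ∧ dz; div F = 2*x - 7*z - 1

For a 2-form in R^3 of the form above, applying d gives a 3-form with coefficient ∂P/∂x + ∂Q/∂y + ∂R/∂z:
  ∂P/∂x = 2*x
  ∂Q/∂y = -z - 1
  ∂R/∂z = -6*z
Sum = 2*x - 7*z - 1, which is exactly div F.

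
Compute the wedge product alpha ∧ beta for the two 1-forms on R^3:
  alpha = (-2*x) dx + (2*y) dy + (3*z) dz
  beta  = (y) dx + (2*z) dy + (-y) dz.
alpha ∧ beta = (-4*x*z - 2*y^2) dx ∧ dy + (y*(2*x - 3*z)) dx ∧ dz + (-2*y^2 - 6*z^2) dy ∧ dz

Distribute the wedge, using dx_i ∧ dx_j = -dx_j ∧ dx_i and dx_i ∧ dx_i = 0. For each pair (i, j) with i < j, the coefficient of dx_i ∧ dx_j in alpha ∧ beta is (alpha_i * beta_j - alpha_j * beta_i). Collecting: alpha ∧ beta = (-4*x*z - 2*y^2) dx ∧ dy + (y*(2*x - 3*z)) dx ∧ dz + (-2*y^2 - 6*z^2) dy ∧ dz.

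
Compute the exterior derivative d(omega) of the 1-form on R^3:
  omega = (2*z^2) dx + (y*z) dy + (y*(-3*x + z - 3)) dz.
d(omega) = (-3*y - 4*z) dx ∧ dz + (-3*x - y + z - 3) dy ∧ dz

For a 1-form omega = sum_i f_i dx_i, the exterior derivative is
  d(omega) = sum_{i < j} (∂f_j/∂x_i - ∂f_i/∂x_j) dx_i ∧ dx_j.
  coefficient of dx ∧ dz: ∂f_3/∂x - ∂f_1/∂z = ∂(y*(-3*x + z - 3))/∂x - ∂(2*z^2)/∂z = -3*y - 4*z
  coefficient of dy ∧ dz: ∂f_3/∂y - ∂f_2/∂z = ∂(y*(-3*x + z - 3))/∂y - ∂(y*z)/∂z = -3*x - y + z - 3
Assembling: d(omega) = (-3*y - 4*z) dx ∧ dz + (-3*x - y + z - 3) dy ∧ dz.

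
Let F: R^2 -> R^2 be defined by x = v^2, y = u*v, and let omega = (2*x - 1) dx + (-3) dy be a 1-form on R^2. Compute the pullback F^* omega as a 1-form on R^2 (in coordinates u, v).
F^* omega = (-3*v) du + (-3*u + 4*v^3 - 2*v) dv

Using F^*(f dg) = (f ∘ F) d(g ∘ F), substitute each coordinate x_i by F_i(u, v) in f_i, and replace dx_i by d F_i = (∂F_i/∂u) du + (∂F_i/∂v) dv.
  For the x component: f_1(F) = 2*v^2 - 1; d F_1 = (0) du + (2*v) dv
  For the y component: f_2(F) = -3; d F_2 = (v) du + (u) dv
Combining and collecting du, dv coefficients:
  coeff of du: -3*v
  coeff of dv: -3*u + 4*v^3 - 2*v
F^* omega = (-3*v) du + (-3*u + 4*v^3 - 2*v) dv.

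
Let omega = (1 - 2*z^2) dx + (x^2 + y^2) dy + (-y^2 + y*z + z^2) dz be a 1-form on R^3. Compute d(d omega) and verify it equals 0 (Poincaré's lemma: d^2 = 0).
d(d omega) = 0

Step 1: d omega = sum_{i<j} (∂f_j/∂x_i - ∂f_i/∂x_j) dx_i ∧ dx_j:
  coeff of dx ∧ dy: 2*x
  coeff of dx ∧ dz: 4*z
  coeff of dy ∧ dz: -2*y + z
Step 2: Apply d again to each 2-form coefficient. The only possible 3-form in R^3 is dx ∧ dy ∧ dz, with coefficient
  ∂(coeff of dy∧dz)/∂x - ∂(coeff of dx∧dz)/∂y + ∂(coeff of dx∧dy)/∂z
  = ∂/∂x (-2*y + z) - ∂/∂y (4*z) + ∂/∂z (2*x).
Each of these terms simplifies to sums of mixed partials that cancel in pairs. The result is 0 (by equality of mixed partials for smooth functions — Schwarz / Clairaut).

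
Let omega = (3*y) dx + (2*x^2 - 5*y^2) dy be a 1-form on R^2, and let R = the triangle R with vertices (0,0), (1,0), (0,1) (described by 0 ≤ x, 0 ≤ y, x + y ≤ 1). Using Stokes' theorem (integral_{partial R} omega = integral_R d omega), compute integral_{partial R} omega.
integral_(partial R) omega = -5/6

Stokes: integral_partial_R omega = integral_R d omega with d omega = (∂Q/∂x - ∂P/∂y) dx ∧ dy.
  ∂Q/∂x = 4*x
  ∂P/∂y = 3
  integrand = ∂Q/∂x - ∂P/∂y = 4*x - 3.
Integrating over R: integral_0^1 integral_0^{1-x} (4*x - 3) dy dx = -5/6.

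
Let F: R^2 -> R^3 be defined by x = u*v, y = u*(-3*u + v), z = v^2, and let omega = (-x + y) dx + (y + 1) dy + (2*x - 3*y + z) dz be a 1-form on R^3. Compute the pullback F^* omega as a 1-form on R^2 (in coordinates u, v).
F^* omega = (18*u^3 - 12*u^2*v + u*v^2 - 6*u + v) du + (-6*u^3 + 19*u^2*v - 2*u*v^2 + u + 2*v^3) dv

Using F^*(f dg) = (f ∘ F) d(g ∘ F), substitute each coordinate x_i by F_i(u, v) in f_i, and replace dx_i by d F_i = (∂F_i/∂u) du + (∂F_i/∂v) dv.
  For the x component: f_1(F) = -3*u^2; d F_1 = (v) du + (u) dv
  For the y component: f_2(F) = -3*u^2 + u*v + 1; d F_2 = (-6*u + v) du + (u) dv
  For the z component: f_3(F) = 9*u^2 - u*v + v^2; d F_3 = (0) du + (2*v) dv
Combining and collecting du, dv coefficients:
  coeff of du: 18*u^3 - 12*u^2*v + u*v^2 - 6*u + v
  coeff of dv: -6*u^3 + 19*u^2*v - 2*u*v^2 + u + 2*v^3
F^* omega = (18*u^3 - 12*u^2*v + u*v^2 - 6*u + v) du + (-6*u^3 + 19*u^2*v - 2*u*v^2 + u + 2*v^3) dv.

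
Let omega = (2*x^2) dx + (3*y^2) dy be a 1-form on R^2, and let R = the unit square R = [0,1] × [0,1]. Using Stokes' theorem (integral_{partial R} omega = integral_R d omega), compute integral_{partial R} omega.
integral_(partial R) omega = 0

Stokes: integral_partial_R omega = integral_R d omega with d omega = (∂Q/∂x - ∂P/∂y) dx ∧ dy.
  ∂Q/∂x = 0
  ∂P/∂y = 0
  integrand = ∂Q/∂x - ∂P/∂y = 0.
Integrating over R: integral_0^1 integral_0^1 (0) dx dy = 0.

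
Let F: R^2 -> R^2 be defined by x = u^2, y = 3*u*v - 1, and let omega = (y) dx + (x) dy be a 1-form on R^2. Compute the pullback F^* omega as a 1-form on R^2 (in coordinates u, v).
F^* omega = (u*(9*u*v - 2)) du + (3*u^3) dv

Using F^*(f dg) = (f ∘ F) d(g ∘ F), substitute each coordinate x_i by F_i(u, v) in f_i, and replace dx_i by d F_i = (∂F_i/∂u) du + (∂F_i/∂v) dv.
  For the x component: f_1(F) = 3*u*v - 1; d F_1 = (2*u) du + (0) dv
  For the y component: f_2(F) = u^2; d F_2 = (3*v) du + (3*u) dv
Combining and collecting du, dv coefficients:
  coeff of du: u*(9*u*v - 2)
  coeff of dv: 3*u^3
F^* omega = (u*(9*u*v - 2)) du + (3*u^3) dv.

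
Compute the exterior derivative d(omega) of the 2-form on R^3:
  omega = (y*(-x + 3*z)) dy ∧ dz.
d(omega) = (-y) dx ∧ dy ∧ dz

For a 2-form omega = sum_{i<j} g_{ij} dx_i ∧ dx_j, the exterior derivative is
  d(omega) = sum_{i<j} d(g_{ij}) ∧ dx_i ∧ dx_j = sum_{i<j, k} (∂g_{ij}/∂x_k) dx_k ∧ dx_i ∧ dx_j.
Expand each term, using dx_k ∧ dx_i ∧ dx_j = sgn(permutation) dx_{(a)} ∧ dx_{(b)} ∧ dx_{(c)} with (a < b < c) sorted:
  d(y*(-x + 3*z)) includes (∂/∂x)(y*(-x + 3*z)) dx = (-y) dx, which multiplied by dy ∧ dz gives (-y) dx ∧ dy ∧ dz
Collecting like 3-forms: d(omega) = (-y) dx ∧ dy ∧ dz.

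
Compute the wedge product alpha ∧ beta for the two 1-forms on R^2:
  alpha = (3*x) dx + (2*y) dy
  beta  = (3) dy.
alpha ∧ beta = (9*x) dx ∧ dy

Distribute the wedge, using dx_i ∧ dx_j = -dx_j ∧ dx_i and dx_i ∧ dx_i = 0. For each pair (i, j) with i < j, the coefficient of dx_i ∧ dx_j in alpha ∧ beta is (alpha_i * beta_j - alpha_j * beta_i). Collecting: alpha ∧ beta = (9*x) dx ∧ dy.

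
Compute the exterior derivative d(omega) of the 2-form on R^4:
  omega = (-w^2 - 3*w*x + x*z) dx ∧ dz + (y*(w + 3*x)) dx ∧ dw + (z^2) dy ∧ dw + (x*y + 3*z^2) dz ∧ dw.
d(omega) = (-2*w - 3*x + y) dx ∧ dz ∧ dw + (-w - 3*x) dx ∧ dy ∧ dw + (x - 2*z) dy ∧ dz ∧ dw

For a 2-form omega = sum_{i<j} g_{ij} dx_i ∧ dx_j, the exterior derivative is
  d(omega) = sum_{i<j} d(g_{ij}) ∧ dx_i ∧ dx_j = sum_{i<j, k} (∂g_{ij}/∂x_k) dx_k ∧ dx_i ∧ dx_j.
Expand each term, using dx_k ∧ dx_i ∧ dx_j = sgn(permutation) dx_{(a)} ∧ dx_{(b)} ∧ dx_{(c)} with (a < b < c) sorted:
  d(-w^2 - 3*w*x + x*z) includes (∂/∂w)(-w^2 - 3*w*x + x*z) dw = (-2*w - 3*x) dw, which multiplied by dx ∧ dz gives (-2*w - 3*x) dx ∧ dz ∧ dw
  d(y*(w + 3*x)) includes (∂/∂y)(y*(w + 3*x)) dy = (w + 3*x) dy, which multiplied by dx ∧ dw gives (-w - 3*x) dx ∧ dy ∧ dw
  d(z^2) includes (∂/∂z)(z^2) dz = (2*z) dz, which multiplied by dy ∧ dw gives (-2*z) dy ∧ dz ∧ dw
  d(x*y + 3*z^2) includes (∂/∂x)(x*y + 3*z^2) dx = (y) dx, which multiplied by dz ∧ dw gives (y) dx ∧ dz ∧ dw
  d(x*y + 3*z^2) includes (∂/∂y)(x*y + 3*z^2) dy = (x) dy, which multiplied by dz ∧ dw gives (x) dy ∧ dz ∧ dw
Collecting like 3-forms: d(omega) = (-2*w - 3*x + y) dx ∧ dz ∧ dw + (-w - 3*x) dx ∧ dy ∧ dw + (x - 2*z) dy ∧ dz ∧ dw.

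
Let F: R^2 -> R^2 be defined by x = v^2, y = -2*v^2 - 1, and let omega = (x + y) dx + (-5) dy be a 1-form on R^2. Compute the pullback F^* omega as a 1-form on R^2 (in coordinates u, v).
F^* omega = (2*v*(9 - v^2)) dv

Using F^*(f dg) = (f ∘ F) d(g ∘ F), substitute each coordinate x_i by F_i(u, v) in f_i, and replace dx_i by d F_i = (∂F_i/∂u) du + (∂F_i/∂v) dv.
  For the x component: f_1(F) = -v^2 - 1; d F_1 = (0) du + (2*v) dv
  For the y component: f_2(F) = -5; d F_2 = (0) du + (-4*v) dv
Combining and collecting du, dv coefficients:
  coeff of du: 0
  coeff of dv: 2*v*(9 - v^2)
F^* omega = (2*v*(9 - v^2)) dv.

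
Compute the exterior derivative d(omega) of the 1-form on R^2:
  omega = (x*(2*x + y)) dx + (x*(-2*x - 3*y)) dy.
d(omega) = (-5*x - 3*y) dx ∧ dy

For a 1-form omega = sum_i f_i dx_i, the exterior derivative is
  d(omega) = sum_{i < j} (∂f_j/∂x_i - ∂f_i/∂x_j) dx_i ∧ dx_j.
  coefficient of dx ∧ dy: ∂f_2/∂x - ∂f_1/∂y = ∂(x*(-2*x - 3*y))/∂x - ∂(x*(2*x + y))/∂y = -5*x - 3*y
Assembling: d(omega) = (-5*x - 3*y) dx ∧ dy.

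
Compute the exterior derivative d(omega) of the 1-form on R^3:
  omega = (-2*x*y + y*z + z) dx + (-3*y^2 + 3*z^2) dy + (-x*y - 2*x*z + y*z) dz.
d(omega) = (2*x - z) dx ∧ dy + (-2*y - 2*z - 1) dx ∧ dz + (-x - 5*z) dy ∧ dz

For a 1-form omega = sum_i f_i dx_i, the exterior derivative is
  d(omega) = sum_{i < j} (∂f_j/∂x_i - ∂f_i/∂x_j) dx_i ∧ dx_j.
  coefficient of dx ∧ dy: ∂f_2/∂x - ∂f_1/∂y = ∂(-3*y^2 + 3*z^2)/∂x - ∂(-2*x*y + y*z + z)/∂y = 2*x - z
  coefficient of dx ∧ dz: ∂f_3/∂x - ∂f_1/∂z = ∂(-x*y - 2*x*z + y*z)/∂x - ∂(-2*x*y + y*z + z)/∂z = -2*y - 2*z - 1
  coefficient of dy ∧ dz: ∂f_3/∂y - ∂f_2/∂z = ∂(-x*y - 2*x*z + y*z)/∂y - ∂(-3*y^2 + 3*z^2)/∂z = -x - 5*z
Assembling: d(omega) = (2*x - z) dx ∧ dy + (-2*y - 2*z - 1) dx ∧ dz + (-x - 5*z) dy ∧ dz.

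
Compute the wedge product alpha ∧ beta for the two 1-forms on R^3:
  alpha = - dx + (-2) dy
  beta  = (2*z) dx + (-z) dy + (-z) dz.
alpha ∧ beta = (5*z) dx ∧ dy + (z) dx ∧ dz + (2*z) dy ∧ dz

Distribute the wedge, using dx_i ∧ dx_j = -dx_j ∧ dx_i and dx_i ∧ dx_i = 0. For each pair (i, j) with i < j, the coefficient of dx_i ∧ dx_j in alpha ∧ beta is (alpha_i * beta_j - alpha_j * beta_i). Collecting: alpha ∧ beta = (5*z) dx ∧ dy + (z) dx ∧ dz + (2*z) dy ∧ dz.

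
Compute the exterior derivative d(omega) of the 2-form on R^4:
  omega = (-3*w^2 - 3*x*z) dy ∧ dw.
d(omega) = (-3*z) dx ∧ dy ∧ dw + (3*x) dy ∧ dz ∧ dw

For a 2-form omega = sum_{i<j} g_{ij} dx_i ∧ dx_j, the exterior derivative is
  d(omega) = sum_{i<j} d(g_{ij}) ∧ dx_i ∧ dx_j = sum_{i<j, k} (∂g_{ij}/∂x_k) dx_k ∧ dx_i ∧ dx_j.
Expand each term, using dx_k ∧ dx_i ∧ dx_j = sgn(permutation) dx_{(a)} ∧ dx_{(b)} ∧ dx_{(c)} with (a < b < c) sorted:
  d(-3*w^2 - 3*x*z) includes (∂/∂x)(-3*w^2 - 3*x*z) dx = (-3*z) dx, which multiplied by dy ∧ dw gives (-3*z) dx ∧ dy ∧ dw
  d(-3*w^2 - 3*x*z) includes (∂/∂z)(-3*w^2 - 3*x*z) dz = (-3*x) dz, which multiplied by dy ∧ dw gives (3*x) dy ∧ dz ∧ dw
Collecting like 3-forms: d(omega) = (-3*z) dx ∧ dy ∧ dw + (3*x) dy ∧ dz ∧ dw.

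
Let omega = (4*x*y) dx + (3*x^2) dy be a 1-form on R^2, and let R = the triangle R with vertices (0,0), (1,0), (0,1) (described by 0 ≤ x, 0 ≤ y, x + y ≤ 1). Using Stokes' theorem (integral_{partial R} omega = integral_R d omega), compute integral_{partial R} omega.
integral_(partial R) omega = 1/3

Stokes: integral_partial_R omega = integral_R d omega with d omega = (∂Q/∂x - ∂P/∂y) dx ∧ dy.
  ∂Q/∂x = 6*x
  ∂P/∂y = 4*x
  integrand = ∂Q/∂x - ∂P/∂y = 2*x.
Integrating over R: integral_0^1 integral_0^{1-x} (2*x) dy dx = 1/3.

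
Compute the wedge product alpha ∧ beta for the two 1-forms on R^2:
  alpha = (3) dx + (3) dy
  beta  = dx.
alpha ∧ beta = (-3) dx ∧ dy

Distribute the wedge, using dx_i ∧ dx_j = -dx_j ∧ dx_i and dx_i ∧ dx_i = 0. For each pair (i, j) with i < j, the coefficient of dx_i ∧ dx_j in alpha ∧ beta is (alpha_i * beta_j - alpha_j * beta_i). Collecting: alpha ∧ beta = (-3) dx ∧ dy.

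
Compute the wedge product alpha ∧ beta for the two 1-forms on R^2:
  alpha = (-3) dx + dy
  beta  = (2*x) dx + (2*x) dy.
alpha ∧ beta = (-8*x) dx ∧ dy

Distribute the wedge, using dx_i ∧ dx_j = -dx_j ∧ dx_i and dx_i ∧ dx_i = 0. For each pair (i, j) with i < j, the coefficient of dx_i ∧ dx_j in alpha ∧ beta is (alpha_i * beta_j - alpha_j * beta_i). Collecting: alpha ∧ beta = (-8*x) dx ∧ dy.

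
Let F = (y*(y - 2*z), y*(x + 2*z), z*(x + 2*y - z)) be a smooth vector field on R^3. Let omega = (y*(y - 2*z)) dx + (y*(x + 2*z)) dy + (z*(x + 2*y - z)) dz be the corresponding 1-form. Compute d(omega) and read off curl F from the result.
d(omega) = (-2*y + 2*z) dy ∧ dz + (-2*y - z) dz ∧ dx + (-y + 2*z) dx ∧ dy; curl F = (-2*y + 2*z, -2*y - z, -y + 2*z)

d omega = sum_{i<j} (∂f_j/∂x_i - ∂f_i/∂x_j) dx_i ∧ dx_j. Under the identification (dy ∧ dz, dz ∧ dx, dx ∧ dy) ↔ (e_x, e_y, e_z), the coefficients are exactly the components of curl F. Compute:
  ∂R/∂y - ∂Q/∂z = (2*z) - (2*y) = -2*y + 2*z
  ∂P/∂z - ∂R/∂x = (-2*y) - (z) = -2*y - z
  ∂Q/∂x - ∂P/∂y = (y) - (2*y - 2*z) = -y + 2*z.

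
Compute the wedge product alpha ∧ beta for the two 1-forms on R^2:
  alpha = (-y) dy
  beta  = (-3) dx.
alpha ∧ beta = (-3*y) dx ∧ dy

Distribute the wedge, using dx_i ∧ dx_j = -dx_j ∧ dx_i and dx_i ∧ dx_i = 0. For each pair (i, j) with i < j, the coefficient of dx_i ∧ dx_j in alpha ∧ beta is (alpha_i * beta_j - alpha_j * beta_i). Collecting: alpha ∧ beta = (-3*y) dx ∧ dy.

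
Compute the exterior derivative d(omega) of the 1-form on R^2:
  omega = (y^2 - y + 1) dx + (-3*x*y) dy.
d(omega) = (1 - 5*y) dx ∧ dy

For a 1-form omega = sum_i f_i dx_i, the exterior derivative is
  d(omega) = sum_{i < j} (∂f_j/∂x_i - ∂f_i/∂x_j) dx_i ∧ dx_j.
  coefficient of dx ∧ dy: ∂f_2/∂x - ∂f_1/∂y = ∂(-3*x*y)/∂x - ∂(y^2 - y + 1)/∂y = 1 - 5*y
Assembling: d(omega) = (1 - 5*y) dx ∧ dy.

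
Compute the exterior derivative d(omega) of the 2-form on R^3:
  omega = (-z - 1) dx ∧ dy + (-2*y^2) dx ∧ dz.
d(omega) = (4*y - 1) dx ∧ dy ∧ dz

For a 2-form omega = sum_{i<j} g_{ij} dx_i ∧ dx_j, the exterior derivative is
  d(omega) = sum_{i<j} d(g_{ij}) ∧ dx_i ∧ dx_j = sum_{i<j, k} (∂g_{ij}/∂x_k) dx_k ∧ dx_i ∧ dx_j.
Expand each term, using dx_k ∧ dx_i ∧ dx_j = sgn(permutation) dx_{(a)} ∧ dx_{(b)} ∧ dx_{(c)} with (a < b < c) sorted:
  d(-z - 1) includes (∂/∂z)(-z - 1) dz = (-1) dz, which multiplied by dx ∧ dy gives (-1) dx ∧ dy ∧ dz
  d(-2*y^2) includes (∂/∂y)(-2*y^2) dy = (-4*y) dy, which multiplied by dx ∧ dz gives (4*y) dx ∧ dy ∧ dz
Collecting like 3-forms: d(omega) = (4*y - 1) dx ∧ dy ∧ dz.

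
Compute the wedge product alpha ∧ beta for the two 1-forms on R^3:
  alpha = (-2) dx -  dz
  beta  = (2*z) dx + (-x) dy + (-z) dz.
alpha ∧ beta = (2*x) dx ∧ dy + (4*z) dx ∧ dz + (-x) dy ∧ dz

Distribute the wedge, using dx_i ∧ dx_j = -dx_j ∧ dx_i and dx_i ∧ dx_i = 0. For each pair (i, j) with i < j, the coefficient of dx_i ∧ dx_j in alpha ∧ beta is (alpha_i * beta_j - alpha_j * beta_i). Collecting: alpha ∧ beta = (2*x) dx ∧ dy + (4*z) dx ∧ dz + (-x) dy ∧ dz.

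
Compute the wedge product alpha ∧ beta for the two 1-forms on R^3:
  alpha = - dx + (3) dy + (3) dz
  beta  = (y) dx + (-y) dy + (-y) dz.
alpha ∧ beta = (-2*y) dx ∧ dy + (-2*y) dx ∧ dz

Distribute the wedge, using dx_i ∧ dx_j = -dx_j ∧ dx_i and dx_i ∧ dx_i = 0. For each pair (i, j) with i < j, the coefficient of dx_i ∧ dx_j in alpha ∧ beta is (alpha_i * beta_j - alpha_j * beta_i). Collecting: alpha ∧ beta = (-2*y) dx ∧ dy + (-2*y) dx ∧ dz.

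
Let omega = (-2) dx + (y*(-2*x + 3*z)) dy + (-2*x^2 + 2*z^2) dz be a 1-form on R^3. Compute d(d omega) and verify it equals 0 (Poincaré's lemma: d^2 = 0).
d(d omega) = 0

Step 1: d omega = sum_{i<j} (∂f_j/∂x_i - ∂f_i/∂x_j) dx_i ∧ dx_j:
  coeff of dx ∧ dy: -2*y
  coeff of dx ∧ dz: -4*x
  coeff of dy ∧ dz: -3*y
Step 2: Apply d again to each 2-form coefficient. The only possible 3-form in R^3 is dx ∧ dy ∧ dz, with coefficient
  ∂(coeff of dy∧dz)/∂x - ∂(coeff of dx∧dz)/∂y + ∂(coeff of dx∧dy)/∂z
  = ∂/∂x (-3*y) - ∂/∂y (-4*x) + ∂/∂z (-2*y).
Each of these terms simplifies to sums of mixed partials that cancel in pairs. The result is 0 (by equality of mixed partials for smooth functions — Schwarz / Clairaut).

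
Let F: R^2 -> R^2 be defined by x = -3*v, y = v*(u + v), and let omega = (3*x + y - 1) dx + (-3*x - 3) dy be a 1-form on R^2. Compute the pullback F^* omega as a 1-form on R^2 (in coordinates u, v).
F^* omega = (3*v*(3*v - 1)) du + (6*u*v - 3*u + 15*v^2 + 21*v + 3) dv

Using F^*(f dg) = (f ∘ F) d(g ∘ F), substitute each coordinate x_i by F_i(u, v) in f_i, and replace dx_i by d F_i = (∂F_i/∂u) du + (∂F_i/∂v) dv.
  For the x component: f_1(F) = u*v + v^2 - 9*v - 1; d F_1 = (0) du + (-3) dv
  For the y component: f_2(F) = 9*v - 3; d F_2 = (v) du + (u + 2*v) dv
Combining and collecting du, dv coefficients:
  coeff of du: 3*v*(3*v - 1)
  coeff of dv: 6*u*v - 3*u + 15*v^2 + 21*v + 3
F^* omega = (3*v*(3*v - 1)) du + (6*u*v - 3*u + 15*v^2 + 21*v + 3) dv.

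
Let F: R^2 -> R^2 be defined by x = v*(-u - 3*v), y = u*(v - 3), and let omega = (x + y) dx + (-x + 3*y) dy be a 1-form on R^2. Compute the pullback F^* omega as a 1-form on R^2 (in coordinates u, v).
F^* omega = (4*u*v^2 - 18*u*v + 27*u + 6*v^3 - 9*v^2) du + (4*u^2*v - 6*u^2 + 6*u*v^2 + 18*u*v + 18*v^3) dv

Using F^*(f dg) = (f ∘ F) d(g ∘ F), substitute each coordinate x_i by F_i(u, v) in f_i, and replace dx_i by d F_i = (∂F_i/∂u) du + (∂F_i/∂v) dv.
  For the x component: f_1(F) = -3*u - 3*v^2; d F_1 = (-v) du + (-u - 6*v) dv
  For the y component: f_2(F) = 4*u*v - 9*u + 3*v^2; d F_2 = (v - 3) du + (u) dv
Combining and collecting du, dv coefficients:
  coeff of du: 4*u*v^2 - 18*u*v + 27*u + 6*v^3 - 9*v^2
  coeff of dv: 4*u^2*v - 6*u^2 + 6*u*v^2 + 18*u*v + 18*v^3
F^* omega = (4*u*v^2 - 18*u*v + 27*u + 6*v^3 - 9*v^2) du + (4*u^2*v - 6*u^2 + 6*u*v^2 + 18*u*v + 18*v^3) dv.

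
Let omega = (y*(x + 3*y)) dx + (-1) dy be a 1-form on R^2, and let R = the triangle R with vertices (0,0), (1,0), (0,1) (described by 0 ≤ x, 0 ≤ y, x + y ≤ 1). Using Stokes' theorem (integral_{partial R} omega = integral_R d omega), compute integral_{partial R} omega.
integral_(partial R) omega = -7/6

Stokes: integral_partial_R omega = integral_R d omega with d omega = (∂Q/∂x - ∂P/∂y) dx ∧ dy.
  ∂Q/∂x = 0
  ∂P/∂y = x + 6*y
  integrand = ∂Q/∂x - ∂P/∂y = -x - 6*y.
Integrating over R: integral_0^1 integral_0^{1-x} (-x - 6*y) dy dx = -7/6.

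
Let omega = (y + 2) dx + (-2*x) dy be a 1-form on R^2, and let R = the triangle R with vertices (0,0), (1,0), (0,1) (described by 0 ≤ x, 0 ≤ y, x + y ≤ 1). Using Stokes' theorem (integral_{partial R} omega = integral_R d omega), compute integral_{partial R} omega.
integral_(partial R) omega = -3/2

Stokes: integral_partial_R omega = integral_R d omega with d omega = (∂Q/∂x - ∂P/∂y) dx ∧ dy.
  ∂Q/∂x = -2
  ∂P/∂y = 1
  integrand = ∂Q/∂x - ∂P/∂y = -3.
Integrating over R: integral_0^1 integral_0^{1-x} (-3) dy dx = -3/2.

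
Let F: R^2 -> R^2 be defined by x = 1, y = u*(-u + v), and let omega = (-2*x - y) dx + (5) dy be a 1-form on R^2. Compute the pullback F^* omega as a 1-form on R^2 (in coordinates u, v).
F^* omega = (-10*u + 5*v) du + (5*u) dv

Using F^*(f dg) = (f ∘ F) d(g ∘ F), substitute each coordinate x_i by F_i(u, v) in f_i, and replace dx_i by d F_i = (∂F_i/∂u) du + (∂F_i/∂v) dv.
  For the x component: f_1(F) = u^2 - u*v - 2; d F_1 = (0) du + (0) dv
  For the y component: f_2(F) = 5; d F_2 = (-2*u + v) du + (u) dv
Combining and collecting du, dv coefficients:
  coeff of du: -10*u + 5*v
  coeff of dv: 5*u
F^* omega = (-10*u + 5*v) du + (5*u) dv.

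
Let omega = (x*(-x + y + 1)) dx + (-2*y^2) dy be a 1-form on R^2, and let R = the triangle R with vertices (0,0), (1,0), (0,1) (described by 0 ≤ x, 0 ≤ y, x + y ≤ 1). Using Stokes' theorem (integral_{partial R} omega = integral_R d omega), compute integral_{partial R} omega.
integral_(partial R) omega = -1/6

Stokes: integral_partial_R omega = integral_R d omega with d omega = (∂Q/∂x - ∂P/∂y) dx ∧ dy.
  ∂Q/∂x = 0
  ∂P/∂y = x
  integrand = ∂Q/∂x - ∂P/∂y = -x.
Integrating over R: integral_0^1 integral_0^{1-x} (-x) dy dx = -1/6.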